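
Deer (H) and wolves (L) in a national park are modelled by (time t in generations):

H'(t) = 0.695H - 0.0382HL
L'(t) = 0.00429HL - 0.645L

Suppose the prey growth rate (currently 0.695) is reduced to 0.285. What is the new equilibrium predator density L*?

L* ≈ 7.46

At the interior fixed point, setting dH/dt = 0 with H > 0 fixes L* = (prey growth rate)/(HL coefficient) — independent of the other coefficients.
With the change, L* = 0.285/0.0382 = 7.46; it falls from 18.2.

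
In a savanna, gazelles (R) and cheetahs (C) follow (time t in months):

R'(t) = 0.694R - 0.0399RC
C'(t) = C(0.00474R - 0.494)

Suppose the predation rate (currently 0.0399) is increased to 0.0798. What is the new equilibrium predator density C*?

C* ≈ 8.7

At the interior fixed point, setting dR/dt = 0 with R > 0 fixes C* = (prey growth rate)/(RC coefficient) — independent of the other coefficients.
With the change, C* = 0.694/0.0798 = 8.7; it falls from 17.4.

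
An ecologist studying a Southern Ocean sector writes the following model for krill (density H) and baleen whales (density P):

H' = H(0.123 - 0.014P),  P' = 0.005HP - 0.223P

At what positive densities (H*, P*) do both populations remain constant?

Set dP/dt = 0 with P > 0: 0.005H - 0.223 = 0, so H* = 0.223/0.005 = 44.6.
Set dH/dt = 0 with H > 0: 0.123 - 0.014P = 0, so P* = 0.123/0.014 = 8.79.

H* ≈ 44.6, P* ≈ 8.79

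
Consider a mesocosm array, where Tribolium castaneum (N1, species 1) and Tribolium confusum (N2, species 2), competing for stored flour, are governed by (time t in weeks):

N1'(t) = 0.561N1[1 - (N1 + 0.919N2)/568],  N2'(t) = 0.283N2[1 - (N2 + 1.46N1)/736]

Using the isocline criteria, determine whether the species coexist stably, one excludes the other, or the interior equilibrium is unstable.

unstable coexistence (outcome depends on initial conditions)

Compare the nullcline intercepts: K1/α12 = 568/0.919 = 618 < K2 = 736; K2/α21 = 736/1.46 = 504 < K1 = 568.
Since both are reversed, neither can invade when rare; the interior point is a saddle.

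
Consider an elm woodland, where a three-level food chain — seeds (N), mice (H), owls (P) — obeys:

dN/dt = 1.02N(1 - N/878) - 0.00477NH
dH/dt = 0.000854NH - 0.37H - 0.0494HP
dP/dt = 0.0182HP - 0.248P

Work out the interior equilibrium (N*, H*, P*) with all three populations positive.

From dP/dt = 0: 0.0182H* = 0.248, so H* = 13.6.
From dN/dt = 0: 1.02(1 - N*/878) = 0.00477·13.6, giving N* = 878·(1 - 0.0637) = 822.
From dH/dt = 0: 0.000854·822 - 0.37 = 0.0494P*, so P* = 0.332/0.0494 = 6.72.

N* ≈ 822, H* ≈ 13.6, P* ≈ 6.72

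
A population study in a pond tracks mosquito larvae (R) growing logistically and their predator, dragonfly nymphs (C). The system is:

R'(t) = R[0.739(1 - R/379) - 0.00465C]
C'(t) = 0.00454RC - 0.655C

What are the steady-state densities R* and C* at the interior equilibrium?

R* ≈ 144, C* ≈ 98.4

From dC/dt = 0 with C > 0: 0.00454R* = 0.655, so R* = 144.
Substitute into dR/dt = 0: 0.739(1 - 144/379) = 0.00465C*.
The bracket is 0.619, giving C* = 0.458/0.00465 = 98.4.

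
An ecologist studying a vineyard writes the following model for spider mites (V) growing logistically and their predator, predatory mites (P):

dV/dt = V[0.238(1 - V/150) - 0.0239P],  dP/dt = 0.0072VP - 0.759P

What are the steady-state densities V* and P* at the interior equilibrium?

From dP/dt = 0 with P > 0: 0.0072V* = 0.759, so V* = 105.
Substitute into dV/dt = 0: 0.238(1 - 105/150) = 0.0239P*.
The bracket is 0.297, giving P* = 0.0707/0.0239 = 2.96.

V* ≈ 105, P* ≈ 2.96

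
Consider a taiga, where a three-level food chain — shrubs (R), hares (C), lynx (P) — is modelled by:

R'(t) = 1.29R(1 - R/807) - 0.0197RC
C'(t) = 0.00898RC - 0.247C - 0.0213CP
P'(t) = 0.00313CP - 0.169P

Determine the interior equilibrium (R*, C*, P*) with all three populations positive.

From dP/dt = 0: 0.00313C* = 0.169, so C* = 54.
From dR/dt = 0: 1.29(1 - R*/807) = 0.0197·54, giving R* = 807·(1 - 0.825) = 142.
From dC/dt = 0: 0.00898·142 - 0.247 = 0.0213P*, so P* = 1.02/0.0213 = 48.1.

R* ≈ 142, C* ≈ 54, P* ≈ 48.1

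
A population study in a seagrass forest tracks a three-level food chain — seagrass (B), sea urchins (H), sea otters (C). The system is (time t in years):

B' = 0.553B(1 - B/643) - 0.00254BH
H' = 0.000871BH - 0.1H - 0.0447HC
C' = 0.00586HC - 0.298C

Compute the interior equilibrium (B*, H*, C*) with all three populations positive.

B* ≈ 493, H* ≈ 50.9, C* ≈ 7.37

From dC/dt = 0: 0.00586H* = 0.298, so H* = 50.9.
From dB/dt = 0: 0.553(1 - B*/643) = 0.00254·50.9, giving B* = 643·(1 - 0.234) = 493.
From dH/dt = 0: 0.000871·493 - 0.1 = 0.0447C*, so C* = 0.329/0.0447 = 7.37.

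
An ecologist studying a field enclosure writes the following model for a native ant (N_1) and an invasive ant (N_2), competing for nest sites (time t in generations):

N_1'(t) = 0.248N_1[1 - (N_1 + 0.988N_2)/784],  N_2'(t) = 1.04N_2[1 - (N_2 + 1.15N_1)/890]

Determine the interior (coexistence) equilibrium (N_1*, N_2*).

Setting both brackets to zero gives the nullclines N_1 + 0.988N_2 = 784 and 1.15N_1 + N_2 = 890.
Substituting N_2 = 890 - 1.15N_1 into the first: N_1(1 - 0.988·1.15) = 784 - 0.988·890.
So N_1* = -95.3/-0.136 = 700, and then N_2* = 890 - 1.15·700 = 85.2.

N_1* ≈ 700, N_2* ≈ 85.2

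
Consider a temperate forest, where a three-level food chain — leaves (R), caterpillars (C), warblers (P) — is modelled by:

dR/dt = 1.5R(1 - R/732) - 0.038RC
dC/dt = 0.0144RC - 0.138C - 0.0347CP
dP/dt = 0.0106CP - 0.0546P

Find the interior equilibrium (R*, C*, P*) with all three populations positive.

R* ≈ 636, C* ≈ 5.15, P* ≈ 260

From dP/dt = 0: 0.0106C* = 0.0546, so C* = 5.15.
From dR/dt = 0: 1.5(1 - R*/732) = 0.038·5.15, giving R* = 732·(1 - 0.13) = 636.
From dC/dt = 0: 0.0144·636 - 0.138 = 0.0347P*, so P* = 9.03/0.0347 = 260.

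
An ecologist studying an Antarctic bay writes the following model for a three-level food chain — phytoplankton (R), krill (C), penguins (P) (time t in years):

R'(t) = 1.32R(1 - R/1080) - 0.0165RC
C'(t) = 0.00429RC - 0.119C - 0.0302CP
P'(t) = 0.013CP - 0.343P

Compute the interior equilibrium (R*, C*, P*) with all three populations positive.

R* ≈ 724, C* ≈ 26.4, P* ≈ 98.9

From dP/dt = 0: 0.013C* = 0.343, so C* = 26.4.
From dR/dt = 0: 1.32(1 - R*/1080) = 0.0165·26.4, giving R* = 1080·(1 - 0.33) = 724.
From dC/dt = 0: 0.00429·724 - 0.119 = 0.0302P*, so P* = 2.99/0.0302 = 98.9.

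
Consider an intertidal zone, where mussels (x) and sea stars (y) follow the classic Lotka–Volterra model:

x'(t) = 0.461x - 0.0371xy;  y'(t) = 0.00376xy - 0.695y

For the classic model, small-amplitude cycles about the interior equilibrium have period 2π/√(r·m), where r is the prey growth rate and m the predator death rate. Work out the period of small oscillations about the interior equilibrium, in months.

Here r = 0.461 and m = 0.695, so r·m = 0.32.
ω = √0.32 = 0.566 per month, hence T = 2π/ω ≈ 11.1 months.

T ≈ 11.1 months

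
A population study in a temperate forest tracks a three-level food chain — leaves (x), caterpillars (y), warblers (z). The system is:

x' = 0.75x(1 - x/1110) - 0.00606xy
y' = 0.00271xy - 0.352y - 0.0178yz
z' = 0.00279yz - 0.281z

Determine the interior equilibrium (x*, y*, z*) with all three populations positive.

From dz/dt = 0: 0.00279y* = 0.281, so y* = 101.
From dx/dt = 0: 0.75(1 - x*/1110) = 0.00606·101, giving x* = 1110·(1 - 0.814) = 207.
From dy/dt = 0: 0.00271·207 - 0.352 = 0.0178z*, so z* = 0.208/0.0178 = 11.7.

x* ≈ 207, y* ≈ 101, z* ≈ 11.7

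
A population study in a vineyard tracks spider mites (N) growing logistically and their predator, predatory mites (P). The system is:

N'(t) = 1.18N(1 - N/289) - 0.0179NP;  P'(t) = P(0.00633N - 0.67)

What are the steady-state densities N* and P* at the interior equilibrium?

From dP/dt = 0 with P > 0: 0.00633N* = 0.67, so N* = 106.
Substitute into dN/dt = 0: 1.18(1 - 106/289) = 0.0179P*.
The bracket is 0.634, giving P* = 0.748/0.0179 = 41.8.

N* ≈ 106, P* ≈ 41.8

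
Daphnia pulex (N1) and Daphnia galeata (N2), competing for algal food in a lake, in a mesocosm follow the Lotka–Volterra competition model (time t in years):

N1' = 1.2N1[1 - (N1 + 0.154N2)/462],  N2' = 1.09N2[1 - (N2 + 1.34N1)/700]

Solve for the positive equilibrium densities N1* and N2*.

Setting both brackets to zero gives the nullclines N1 + 0.154N2 = 462 and 1.34N1 + N2 = 700.
Substituting N2 = 700 - 1.34N1 into the first: N1(1 - 0.154·1.34) = 462 - 0.154·700.
So N1* = 354/0.794 = 446, and then N2* = 700 - 1.34·446 = 102.

N1* ≈ 446, N2* ≈ 102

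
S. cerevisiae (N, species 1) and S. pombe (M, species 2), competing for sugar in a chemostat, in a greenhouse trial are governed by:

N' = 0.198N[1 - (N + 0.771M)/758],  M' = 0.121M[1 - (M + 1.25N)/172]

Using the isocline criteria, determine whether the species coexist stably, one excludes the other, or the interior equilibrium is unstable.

Compare the nullcline intercepts: K1/α12 = 758/0.771 = 983 > K2 = 172; K2/α21 = 172/1.25 = 138 < K1 = 758.
Since the inequalities point opposite ways, species 1 can invade but species 2 cannot.

species 1 excludes species 2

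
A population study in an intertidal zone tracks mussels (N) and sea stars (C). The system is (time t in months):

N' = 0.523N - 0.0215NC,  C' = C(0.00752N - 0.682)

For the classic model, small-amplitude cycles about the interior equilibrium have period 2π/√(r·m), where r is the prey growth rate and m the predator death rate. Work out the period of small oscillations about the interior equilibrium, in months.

T ≈ 10.5 months

Here r = 0.523 and m = 0.682, so r·m = 0.357.
ω = √0.357 = 0.597 per month, hence T = 2π/ω ≈ 10.5 months.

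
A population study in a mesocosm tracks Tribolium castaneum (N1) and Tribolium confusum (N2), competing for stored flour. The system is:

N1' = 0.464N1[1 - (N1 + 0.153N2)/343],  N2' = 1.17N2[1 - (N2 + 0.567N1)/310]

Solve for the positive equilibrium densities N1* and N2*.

N1* ≈ 324, N2* ≈ 126

Setting both brackets to zero gives the nullclines N1 + 0.153N2 = 343 and 0.567N1 + N2 = 310.
Substituting N2 = 310 - 0.567N1 into the first: N1(1 - 0.153·0.567) = 343 - 0.153·310.
So N1* = 296/0.913 = 324, and then N2* = 310 - 0.567·324 = 126.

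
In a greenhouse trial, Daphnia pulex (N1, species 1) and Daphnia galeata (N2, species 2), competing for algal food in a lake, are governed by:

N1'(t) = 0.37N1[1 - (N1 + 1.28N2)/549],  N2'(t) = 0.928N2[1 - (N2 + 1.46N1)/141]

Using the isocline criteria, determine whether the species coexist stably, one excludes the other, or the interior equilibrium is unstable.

Compare the nullcline intercepts: K1/α12 = 549/1.28 = 429 > K2 = 141; K2/α21 = 141/1.46 = 96.6 < K1 = 549.
Since the inequalities point opposite ways, species 1 can invade but species 2 cannot.

species 1 excludes species 2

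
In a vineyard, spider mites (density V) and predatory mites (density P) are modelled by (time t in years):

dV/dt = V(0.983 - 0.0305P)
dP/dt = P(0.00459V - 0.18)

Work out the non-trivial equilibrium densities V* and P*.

Set dP/dt = 0 with P > 0: 0.00459V - 0.18 = 0, so V* = 0.18/0.00459 = 39.2.
Set dV/dt = 0 with V > 0: 0.983 - 0.0305P = 0, so P* = 0.983/0.0305 = 32.2.

V* ≈ 39.2, P* ≈ 32.2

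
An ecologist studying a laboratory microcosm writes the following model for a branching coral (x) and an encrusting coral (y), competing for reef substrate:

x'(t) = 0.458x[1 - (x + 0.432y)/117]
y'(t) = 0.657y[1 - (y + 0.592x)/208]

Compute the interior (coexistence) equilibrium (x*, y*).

x* ≈ 36.5, y* ≈ 186

Setting both brackets to zero gives the nullclines x + 0.432y = 117 and 0.592x + y = 208.
Substituting y = 208 - 0.592x into the first: x(1 - 0.432·0.592) = 117 - 0.432·208.
So x* = 27.1/0.744 = 36.5, and then y* = 208 - 0.592·36.5 = 186.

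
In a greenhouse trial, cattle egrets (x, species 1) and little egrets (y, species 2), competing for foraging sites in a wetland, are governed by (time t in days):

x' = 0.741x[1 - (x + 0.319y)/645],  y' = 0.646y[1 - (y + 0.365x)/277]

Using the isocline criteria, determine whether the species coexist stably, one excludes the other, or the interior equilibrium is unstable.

Compare the nullcline intercepts: K1/α12 = 645/0.319 = 2020 > K2 = 277; K2/α21 = 277/0.365 = 759 > K1 = 645.
Since both inequalities hold, each species can invade when rare, so the interior equilibrium is stable.

stable coexistence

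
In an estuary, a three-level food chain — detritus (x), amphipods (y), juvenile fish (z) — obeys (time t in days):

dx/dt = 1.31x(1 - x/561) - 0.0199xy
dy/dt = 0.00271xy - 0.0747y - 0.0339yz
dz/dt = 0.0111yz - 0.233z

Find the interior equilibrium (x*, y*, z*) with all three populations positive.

x* ≈ 382, y* ≈ 21, z* ≈ 28.3

From dz/dt = 0: 0.0111y* = 0.233, so y* = 21.
From dx/dt = 0: 1.31(1 - x*/561) = 0.0199·21, giving x* = 561·(1 - 0.319) = 382.
From dy/dt = 0: 0.00271·382 - 0.0747 = 0.0339z*, so z* = 0.961/0.0339 = 28.3.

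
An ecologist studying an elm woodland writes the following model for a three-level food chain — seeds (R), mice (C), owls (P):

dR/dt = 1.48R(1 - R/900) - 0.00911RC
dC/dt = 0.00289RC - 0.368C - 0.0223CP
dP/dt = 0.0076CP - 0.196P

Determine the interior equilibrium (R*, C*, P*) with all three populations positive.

R* ≈ 757, C* ≈ 25.8, P* ≈ 81.6

From dP/dt = 0: 0.0076C* = 0.196, so C* = 25.8.
From dR/dt = 0: 1.48(1 - R*/900) = 0.00911·25.8, giving R* = 900·(1 - 0.159) = 757.
From dC/dt = 0: 0.00289·757 - 0.368 = 0.0223P*, so P* = 1.82/0.0223 = 81.6.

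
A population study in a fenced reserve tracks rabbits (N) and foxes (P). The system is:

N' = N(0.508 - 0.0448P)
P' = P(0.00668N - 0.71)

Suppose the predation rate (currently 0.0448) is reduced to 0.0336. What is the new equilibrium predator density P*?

P* ≈ 15.1

At the interior fixed point, setting dN/dt = 0 with N > 0 fixes P* = (prey growth rate)/(NP coefficient) — independent of the other coefficients.
With the change, P* = 0.508/0.0336 = 15.1; it rises from 11.3.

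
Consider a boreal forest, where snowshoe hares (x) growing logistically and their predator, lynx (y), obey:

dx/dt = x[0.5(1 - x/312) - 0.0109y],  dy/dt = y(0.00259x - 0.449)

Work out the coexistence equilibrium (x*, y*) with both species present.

From dy/dt = 0 with y > 0: 0.00259x* = 0.449, so x* = 173.
Substitute into dx/dt = 0: 0.5(1 - 173/312) = 0.0109y*.
The bracket is 0.444, giving y* = 0.222/0.0109 = 20.4.

x* ≈ 173, y* ≈ 20.4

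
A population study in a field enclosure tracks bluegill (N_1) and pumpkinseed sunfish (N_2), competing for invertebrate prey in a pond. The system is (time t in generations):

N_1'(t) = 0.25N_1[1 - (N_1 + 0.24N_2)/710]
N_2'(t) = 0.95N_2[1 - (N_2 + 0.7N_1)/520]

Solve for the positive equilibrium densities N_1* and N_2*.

N_1* ≈ 703, N_2* ≈ 27.6

Setting both brackets to zero gives the nullclines N_1 + 0.24N_2 = 710 and 0.7N_1 + N_2 = 520.
Substituting N_2 = 520 - 0.7N_1 into the first: N_1(1 - 0.24·0.7) = 710 - 0.24·520.
So N_1* = 585/0.832 = 703, and then N_2* = 520 - 0.7·703 = 27.6.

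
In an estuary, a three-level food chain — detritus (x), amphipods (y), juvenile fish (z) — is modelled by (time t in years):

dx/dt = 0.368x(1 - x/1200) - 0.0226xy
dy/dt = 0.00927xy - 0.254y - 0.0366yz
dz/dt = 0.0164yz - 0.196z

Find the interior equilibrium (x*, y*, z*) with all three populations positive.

x* ≈ 319, y* ≈ 12, z* ≈ 73.9

From dz/dt = 0: 0.0164y* = 0.196, so y* = 12.
From dx/dt = 0: 0.368(1 - x*/1200) = 0.0226·12, giving x* = 1200·(1 - 0.734) = 319.
From dy/dt = 0: 0.00927·319 - 0.254 = 0.0366z*, so z* = 2.71/0.0366 = 73.9.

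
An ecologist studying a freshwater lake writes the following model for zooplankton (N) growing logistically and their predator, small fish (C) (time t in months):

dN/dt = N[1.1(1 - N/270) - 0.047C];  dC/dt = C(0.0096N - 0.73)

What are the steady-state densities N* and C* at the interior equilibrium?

N* ≈ 76, C* ≈ 16.8

From dC/dt = 0 with C > 0: 0.0096N* = 0.73, so N* = 76.
Substitute into dN/dt = 0: 1.1(1 - 76/270) = 0.047C*.
The bracket is 0.718, giving C* = 0.79/0.047 = 16.8.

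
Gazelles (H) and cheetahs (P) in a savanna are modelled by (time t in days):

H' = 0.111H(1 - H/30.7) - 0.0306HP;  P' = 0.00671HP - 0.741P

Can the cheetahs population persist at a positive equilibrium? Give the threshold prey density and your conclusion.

The predator equation gives dP/dt > 0 only when H > 0.741/0.00671 = 110.
Without the predator, H → K = 30.7. Since 30.7 < 110, the predator cannot invade.

Threshold H = 110; K < 110, so no, the predator goes extinct.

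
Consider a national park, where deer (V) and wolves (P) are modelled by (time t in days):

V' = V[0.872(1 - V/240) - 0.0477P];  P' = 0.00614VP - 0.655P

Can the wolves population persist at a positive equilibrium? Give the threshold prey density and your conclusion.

The predator equation gives dP/dt > 0 only when V > 0.655/0.00614 = 107.
Without the predator, V → K = 240. Since 240 > 107, the predator can invade and persist.

Threshold V = 107; K > 107, so yes, the predator persists.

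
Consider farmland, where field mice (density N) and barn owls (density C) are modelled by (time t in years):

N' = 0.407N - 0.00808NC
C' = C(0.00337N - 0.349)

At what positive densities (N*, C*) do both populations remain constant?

N* ≈ 104, C* ≈ 50.4

Set dC/dt = 0 with C > 0: 0.00337N - 0.349 = 0, so N* = 0.349/0.00337 = 104.
Set dN/dt = 0 with N > 0: 0.407 - 0.00808C = 0, so C* = 0.407/0.00808 = 50.4.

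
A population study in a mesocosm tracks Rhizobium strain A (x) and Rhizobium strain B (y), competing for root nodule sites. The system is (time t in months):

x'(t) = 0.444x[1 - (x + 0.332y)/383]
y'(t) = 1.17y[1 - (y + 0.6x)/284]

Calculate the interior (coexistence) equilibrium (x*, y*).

Setting both brackets to zero gives the nullclines x + 0.332y = 383 and 0.6x + y = 284.
Substituting y = 284 - 0.6x into the first: x(1 - 0.332·0.6) = 383 - 0.332·284.
So x* = 289/0.801 = 361, and then y* = 284 - 0.6·361 = 67.7.

x* ≈ 361, y* ≈ 67.7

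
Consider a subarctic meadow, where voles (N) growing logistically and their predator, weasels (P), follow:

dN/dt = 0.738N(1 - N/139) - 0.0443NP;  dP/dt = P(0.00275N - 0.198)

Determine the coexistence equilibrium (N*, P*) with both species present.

From dP/dt = 0 with P > 0: 0.00275N* = 0.198, so N* = 72.
Substitute into dN/dt = 0: 0.738(1 - 72/139) = 0.0443P*.
The bracket is 0.482, giving P* = 0.356/0.0443 = 8.03.

N* ≈ 72, P* ≈ 8.03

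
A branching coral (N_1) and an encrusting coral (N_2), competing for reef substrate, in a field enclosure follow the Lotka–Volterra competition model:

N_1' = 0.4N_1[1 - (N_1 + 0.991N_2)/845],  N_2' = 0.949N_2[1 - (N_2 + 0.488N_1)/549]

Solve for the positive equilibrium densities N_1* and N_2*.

N_1* ≈ 583, N_2* ≈ 265

Setting both brackets to zero gives the nullclines N_1 + 0.991N_2 = 845 and 0.488N_1 + N_2 = 549.
Substituting N_2 = 549 - 0.488N_1 into the first: N_1(1 - 0.991·0.488) = 845 - 0.991·549.
So N_1* = 301/0.516 = 583, and then N_2* = 549 - 0.488·583 = 265.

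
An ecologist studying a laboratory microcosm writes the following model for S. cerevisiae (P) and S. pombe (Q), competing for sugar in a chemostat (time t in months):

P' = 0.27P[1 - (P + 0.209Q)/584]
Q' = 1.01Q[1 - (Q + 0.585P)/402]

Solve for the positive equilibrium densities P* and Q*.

Setting both brackets to zero gives the nullclines P + 0.209Q = 584 and 0.585P + Q = 402.
Substituting Q = 402 - 0.585P into the first: P(1 - 0.209·0.585) = 584 - 0.209·402.
So P* = 500/0.878 = 570, and then Q* = 402 - 0.585·570 = 68.8.

P* ≈ 570, Q* ≈ 68.8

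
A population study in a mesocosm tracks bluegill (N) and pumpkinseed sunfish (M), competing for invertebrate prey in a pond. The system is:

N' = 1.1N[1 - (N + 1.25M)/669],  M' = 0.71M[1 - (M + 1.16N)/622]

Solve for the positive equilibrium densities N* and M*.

Setting both brackets to zero gives the nullclines N + 1.25M = 669 and 1.16N + M = 622.
Substituting M = 622 - 1.16N into the first: N(1 - 1.25·1.16) = 669 - 1.25·622.
So N* = -108/-0.45 = 241, and then M* = 622 - 1.16·241 = 342.

N* ≈ 241, M* ≈ 342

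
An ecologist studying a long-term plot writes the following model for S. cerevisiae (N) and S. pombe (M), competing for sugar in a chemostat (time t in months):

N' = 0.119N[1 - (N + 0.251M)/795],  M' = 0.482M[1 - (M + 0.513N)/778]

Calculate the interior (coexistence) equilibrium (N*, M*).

Setting both brackets to zero gives the nullclines N + 0.251M = 795 and 0.513N + M = 778.
Substituting M = 778 - 0.513N into the first: N(1 - 0.251·0.513) = 795 - 0.251·778.
So N* = 600/0.871 = 688, and then M* = 778 - 0.513·688 = 425.

N* ≈ 688, M* ≈ 425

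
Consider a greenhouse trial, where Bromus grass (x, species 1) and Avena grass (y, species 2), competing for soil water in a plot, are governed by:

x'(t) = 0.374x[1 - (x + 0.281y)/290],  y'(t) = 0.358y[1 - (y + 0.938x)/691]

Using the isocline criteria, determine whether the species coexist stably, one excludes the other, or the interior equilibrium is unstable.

Compare the nullcline intercepts: K1/α12 = 290/0.281 = 1030 > K2 = 691; K2/α21 = 691/0.938 = 737 > K1 = 290.
Since both inequalities hold, each species can invade when rare, so the interior equilibrium is stable.

stable coexistence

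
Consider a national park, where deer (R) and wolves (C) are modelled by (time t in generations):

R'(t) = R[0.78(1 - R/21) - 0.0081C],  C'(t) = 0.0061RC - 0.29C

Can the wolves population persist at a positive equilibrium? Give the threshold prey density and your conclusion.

The predator equation gives dC/dt > 0 only when R > 0.29/0.0061 = 47.5.
Without the predator, R → K = 21. Since 21 < 47.5, the predator cannot invade.

Threshold R = 47.5; K < 47.5, so no, the predator goes extinct.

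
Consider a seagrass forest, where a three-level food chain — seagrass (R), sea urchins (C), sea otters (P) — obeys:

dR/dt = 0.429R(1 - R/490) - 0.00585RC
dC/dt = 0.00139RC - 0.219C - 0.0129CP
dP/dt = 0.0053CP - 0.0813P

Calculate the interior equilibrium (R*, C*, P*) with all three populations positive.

From dP/dt = 0: 0.0053C* = 0.0813, so C* = 15.3.
From dR/dt = 0: 0.429(1 - R*/490) = 0.00585·15.3, giving R* = 490·(1 - 0.209) = 388.
From dC/dt = 0: 0.00139·388 - 0.219 = 0.0129P*, so P* = 0.32/0.0129 = 24.8.

R* ≈ 388, C* ≈ 15.3, P* ≈ 24.8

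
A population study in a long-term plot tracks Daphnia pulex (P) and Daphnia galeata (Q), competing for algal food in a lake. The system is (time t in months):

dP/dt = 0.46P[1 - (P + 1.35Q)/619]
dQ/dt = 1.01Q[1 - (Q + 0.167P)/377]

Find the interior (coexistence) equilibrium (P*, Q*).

Setting both brackets to zero gives the nullclines P + 1.35Q = 619 and 0.167P + Q = 377.
Substituting Q = 377 - 0.167P into the first: P(1 - 1.35·0.167) = 619 - 1.35·377.
So P* = 110/0.775 = 142, and then Q* = 377 - 0.167·142 = 353.

P* ≈ 142, Q* ≈ 353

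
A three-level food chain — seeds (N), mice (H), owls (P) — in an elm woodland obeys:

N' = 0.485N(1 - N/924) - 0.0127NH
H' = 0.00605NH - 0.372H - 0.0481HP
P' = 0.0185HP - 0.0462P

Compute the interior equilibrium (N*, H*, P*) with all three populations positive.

From dP/dt = 0: 0.0185H* = 0.0462, so H* = 2.5.
From dN/dt = 0: 0.485(1 - N*/924) = 0.0127·2.5, giving N* = 924·(1 - 0.0654) = 864.
From dH/dt = 0: 0.00605·864 - 0.372 = 0.0481P*, so P* = 4.85/0.0481 = 101.

N* ≈ 864, H* ≈ 2.5, P* ≈ 101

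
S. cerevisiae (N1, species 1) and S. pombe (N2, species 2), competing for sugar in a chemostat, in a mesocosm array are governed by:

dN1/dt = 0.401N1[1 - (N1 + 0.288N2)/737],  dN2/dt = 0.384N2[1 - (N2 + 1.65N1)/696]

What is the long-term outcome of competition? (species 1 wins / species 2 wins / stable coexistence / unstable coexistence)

Compare the nullcline intercepts: K1/α12 = 737/0.288 = 2560 > K2 = 696; K2/α21 = 696/1.65 = 422 < K1 = 737.
Since the inequalities point opposite ways, species 1 can invade but species 2 cannot.

species 1 excludes species 2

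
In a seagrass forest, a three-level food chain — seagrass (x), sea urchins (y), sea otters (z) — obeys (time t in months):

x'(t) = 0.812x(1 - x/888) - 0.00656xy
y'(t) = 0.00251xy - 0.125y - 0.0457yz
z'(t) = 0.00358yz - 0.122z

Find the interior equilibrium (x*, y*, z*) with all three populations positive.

From dz/dt = 0: 0.00358y* = 0.122, so y* = 34.1.
From dx/dt = 0: 0.812(1 - x*/888) = 0.00656·34.1, giving x* = 888·(1 - 0.275) = 644.
From dy/dt = 0: 0.00251·644 - 0.125 = 0.0457z*, so z* = 1.49/0.0457 = 32.6.

x* ≈ 644, y* ≈ 34.1, z* ≈ 32.6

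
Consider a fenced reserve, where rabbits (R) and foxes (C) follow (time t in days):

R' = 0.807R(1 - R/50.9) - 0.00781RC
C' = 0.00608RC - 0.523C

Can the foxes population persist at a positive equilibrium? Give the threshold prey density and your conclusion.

Threshold R = 86; K < 86, so no, the predator goes extinct.

The predator equation gives dC/dt > 0 only when R > 0.523/0.00608 = 86.
Without the predator, R → K = 50.9. Since 50.9 < 86, the predator cannot invade.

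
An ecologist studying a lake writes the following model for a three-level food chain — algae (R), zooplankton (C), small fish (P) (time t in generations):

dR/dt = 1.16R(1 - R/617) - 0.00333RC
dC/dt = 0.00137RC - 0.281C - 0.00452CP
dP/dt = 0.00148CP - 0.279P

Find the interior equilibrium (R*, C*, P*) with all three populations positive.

R* ≈ 283, C* ≈ 189, P* ≈ 23.6

From dP/dt = 0: 0.00148C* = 0.279, so C* = 189.
From dR/dt = 0: 1.16(1 - R*/617) = 0.00333·189, giving R* = 617·(1 - 0.541) = 283.
From dC/dt = 0: 0.00137·283 - 0.281 = 0.00452P*, so P* = 0.107/0.00452 = 23.6.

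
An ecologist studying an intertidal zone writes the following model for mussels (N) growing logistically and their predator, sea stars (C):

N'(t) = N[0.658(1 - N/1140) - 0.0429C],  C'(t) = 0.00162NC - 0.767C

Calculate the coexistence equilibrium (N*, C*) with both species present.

N* ≈ 473, C* ≈ 8.97

From dC/dt = 0 with C > 0: 0.00162N* = 0.767, so N* = 473.
Substitute into dN/dt = 0: 0.658(1 - 473/1140) = 0.0429C*.
The bracket is 0.585, giving C* = 0.385/0.0429 = 8.97.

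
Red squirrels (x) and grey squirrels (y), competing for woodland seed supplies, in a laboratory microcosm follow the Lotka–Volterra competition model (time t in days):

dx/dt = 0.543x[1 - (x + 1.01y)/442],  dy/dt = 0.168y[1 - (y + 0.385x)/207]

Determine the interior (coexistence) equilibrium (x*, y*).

x* ≈ 381, y* ≈ 60.3

Setting both brackets to zero gives the nullclines x + 1.01y = 442 and 0.385x + y = 207.
Substituting y = 207 - 0.385x into the first: x(1 - 1.01·0.385) = 442 - 1.01·207.
So x* = 233/0.611 = 381, and then y* = 207 - 0.385·381 = 60.3.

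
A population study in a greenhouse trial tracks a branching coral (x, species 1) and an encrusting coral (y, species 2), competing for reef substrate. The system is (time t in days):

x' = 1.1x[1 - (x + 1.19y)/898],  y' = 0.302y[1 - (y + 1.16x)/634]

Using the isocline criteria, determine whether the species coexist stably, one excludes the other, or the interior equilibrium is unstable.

species 1 excludes species 2

Compare the nullcline intercepts: K1/α12 = 898/1.19 = 755 > K2 = 634; K2/α21 = 634/1.16 = 547 < K1 = 898.
Since the inequalities point opposite ways, species 1 can invade but species 2 cannot.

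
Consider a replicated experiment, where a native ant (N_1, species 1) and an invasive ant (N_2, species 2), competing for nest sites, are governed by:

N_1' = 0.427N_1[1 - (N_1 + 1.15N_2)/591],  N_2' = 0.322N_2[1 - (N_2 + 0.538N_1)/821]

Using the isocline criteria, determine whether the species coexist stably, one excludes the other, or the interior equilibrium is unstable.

Compare the nullcline intercepts: K1/α12 = 591/1.15 = 514 < K2 = 821; K2/α21 = 821/0.538 = 1530 > K1 = 591.
Since the inequalities point opposite ways, species 2 can invade but species 1 cannot.

species 2 excludes species 1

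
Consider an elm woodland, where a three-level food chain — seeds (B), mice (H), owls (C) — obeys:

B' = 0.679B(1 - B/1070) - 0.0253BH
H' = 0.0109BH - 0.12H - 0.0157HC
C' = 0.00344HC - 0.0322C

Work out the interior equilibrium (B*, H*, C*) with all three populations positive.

From dC/dt = 0: 0.00344H* = 0.0322, so H* = 9.36.
From dB/dt = 0: 0.679(1 - B*/1070) = 0.0253·9.36, giving B* = 1070·(1 - 0.349) = 697.
From dH/dt = 0: 0.0109·697 - 0.12 = 0.0157C*, so C* = 7.48/0.0157 = 476.

B* ≈ 697, H* ≈ 9.36, C* ≈ 476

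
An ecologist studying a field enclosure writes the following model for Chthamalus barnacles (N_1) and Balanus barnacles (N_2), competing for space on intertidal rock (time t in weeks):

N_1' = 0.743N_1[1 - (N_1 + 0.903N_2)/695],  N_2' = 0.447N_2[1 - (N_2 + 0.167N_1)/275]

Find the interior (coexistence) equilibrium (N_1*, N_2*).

Setting both brackets to zero gives the nullclines N_1 + 0.903N_2 = 695 and 0.167N_1 + N_2 = 275.
Substituting N_2 = 275 - 0.167N_1 into the first: N_1(1 - 0.903·0.167) = 695 - 0.903·275.
So N_1* = 447/0.849 = 526, and then N_2* = 275 - 0.167·526 = 187.

N_1* ≈ 526, N_2* ≈ 187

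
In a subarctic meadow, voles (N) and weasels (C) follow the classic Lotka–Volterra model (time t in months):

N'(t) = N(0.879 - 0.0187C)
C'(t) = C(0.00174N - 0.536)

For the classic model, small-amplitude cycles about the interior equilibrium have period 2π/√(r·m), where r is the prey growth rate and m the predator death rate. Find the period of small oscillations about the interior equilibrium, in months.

Here r = 0.879 and m = 0.536, so r·m = 0.471.
ω = √0.471 = 0.686 per month, hence T = 2π/ω ≈ 9.15 months.

T ≈ 9.15 months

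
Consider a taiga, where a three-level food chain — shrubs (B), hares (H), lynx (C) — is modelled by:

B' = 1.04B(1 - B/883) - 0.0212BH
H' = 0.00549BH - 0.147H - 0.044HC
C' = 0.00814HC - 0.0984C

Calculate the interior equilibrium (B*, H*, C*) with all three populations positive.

From dC/dt = 0: 0.00814H* = 0.0984, so H* = 12.1.
From dB/dt = 0: 1.04(1 - B*/883) = 0.0212·12.1, giving B* = 883·(1 - 0.246) = 665.
From dH/dt = 0: 0.00549·665 - 0.147 = 0.044C*, so C* = 3.51/0.044 = 79.7.

B* ≈ 665, H* ≈ 12.1, C* ≈ 79.7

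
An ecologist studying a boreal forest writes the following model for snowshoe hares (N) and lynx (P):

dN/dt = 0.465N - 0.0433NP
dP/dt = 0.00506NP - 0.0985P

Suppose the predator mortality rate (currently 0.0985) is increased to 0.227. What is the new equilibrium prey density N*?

At the interior fixed point, setting dP/dt = 0 with P > 0 fixes N* = (predator death rate)/(NP coefficient) — independent of the other coefficients.
With the change, N* = 0.227/0.00506 = 44.9; it rises from 19.5.

N* ≈ 44.9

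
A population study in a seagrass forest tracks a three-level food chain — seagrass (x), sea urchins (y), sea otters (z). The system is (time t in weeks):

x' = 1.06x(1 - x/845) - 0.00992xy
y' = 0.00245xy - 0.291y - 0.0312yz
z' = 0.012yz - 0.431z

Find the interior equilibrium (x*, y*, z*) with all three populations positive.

x* ≈ 561, y* ≈ 35.9, z* ≈ 34.7

From dz/dt = 0: 0.012y* = 0.431, so y* = 35.9.
From dx/dt = 0: 1.06(1 - x*/845) = 0.00992·35.9, giving x* = 845·(1 - 0.336) = 561.
From dy/dt = 0: 0.00245·561 - 0.291 = 0.0312z*, so z* = 1.08/0.0312 = 34.7.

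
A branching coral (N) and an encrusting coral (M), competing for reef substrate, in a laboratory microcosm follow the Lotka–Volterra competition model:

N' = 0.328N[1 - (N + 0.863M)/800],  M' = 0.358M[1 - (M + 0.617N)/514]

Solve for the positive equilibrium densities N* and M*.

Setting both brackets to zero gives the nullclines N + 0.863M = 800 and 0.617N + M = 514.
Substituting M = 514 - 0.617N into the first: N(1 - 0.863·0.617) = 800 - 0.863·514.
So N* = 356/0.468 = 762, and then M* = 514 - 0.617·762 = 43.6.

N* ≈ 762, M* ≈ 43.6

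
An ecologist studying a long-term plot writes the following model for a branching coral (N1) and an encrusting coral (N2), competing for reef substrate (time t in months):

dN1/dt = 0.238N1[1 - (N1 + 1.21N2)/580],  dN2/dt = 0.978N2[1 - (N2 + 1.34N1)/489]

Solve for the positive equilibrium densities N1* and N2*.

N1* ≈ 18.8, N2* ≈ 464

Setting both brackets to zero gives the nullclines N1 + 1.21N2 = 580 and 1.34N1 + N2 = 489.
Substituting N2 = 489 - 1.34N1 into the first: N1(1 - 1.21·1.34) = 580 - 1.21·489.
So N1* = -11.7/-0.621 = 18.8, and then N2* = 489 - 1.34·18.8 = 464.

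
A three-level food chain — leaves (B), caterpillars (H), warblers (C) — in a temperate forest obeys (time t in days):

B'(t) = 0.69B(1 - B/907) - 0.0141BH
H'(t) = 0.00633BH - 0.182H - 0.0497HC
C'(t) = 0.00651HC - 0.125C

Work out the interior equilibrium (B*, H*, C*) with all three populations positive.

From dC/dt = 0: 0.00651H* = 0.125, so H* = 19.2.
From dB/dt = 0: 0.69(1 - B*/907) = 0.0141·19.2, giving B* = 907·(1 - 0.392) = 551.
From dH/dt = 0: 0.00633·551 - 0.182 = 0.0497C*, so C* = 3.31/0.0497 = 66.5.

B* ≈ 551, H* ≈ 19.2, C* ≈ 66.5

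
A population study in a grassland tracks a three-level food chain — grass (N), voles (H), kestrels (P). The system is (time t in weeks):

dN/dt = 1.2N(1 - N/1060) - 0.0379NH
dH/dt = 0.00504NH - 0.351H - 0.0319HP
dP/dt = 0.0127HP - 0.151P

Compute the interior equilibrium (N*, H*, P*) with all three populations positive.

N* ≈ 662, H* ≈ 11.9, P* ≈ 93.6

From dP/dt = 0: 0.0127H* = 0.151, so H* = 11.9.
From dN/dt = 0: 1.2(1 - N*/1060) = 0.0379·11.9, giving N* = 1060·(1 - 0.376) = 662.
From dH/dt = 0: 0.00504·662 - 0.351 = 0.0319P*, so P* = 2.99/0.0319 = 93.6.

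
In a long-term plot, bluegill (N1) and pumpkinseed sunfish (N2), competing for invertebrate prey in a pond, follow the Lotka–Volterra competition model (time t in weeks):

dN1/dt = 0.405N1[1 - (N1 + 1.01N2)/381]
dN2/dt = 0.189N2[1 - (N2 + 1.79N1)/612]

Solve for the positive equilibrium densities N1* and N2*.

N1* ≈ 294, N2* ≈ 86.6

Setting both brackets to zero gives the nullclines N1 + 1.01N2 = 381 and 1.79N1 + N2 = 612.
Substituting N2 = 612 - 1.79N1 into the first: N1(1 - 1.01·1.79) = 381 - 1.01·612.
So N1* = -237/-0.808 = 294, and then N2* = 612 - 1.79·294 = 86.6.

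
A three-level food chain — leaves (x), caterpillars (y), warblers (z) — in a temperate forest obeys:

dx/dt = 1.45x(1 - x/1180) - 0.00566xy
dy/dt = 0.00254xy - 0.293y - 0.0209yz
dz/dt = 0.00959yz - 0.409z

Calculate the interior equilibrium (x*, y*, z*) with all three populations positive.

x* ≈ 984, y* ≈ 42.6, z* ≈ 106

From dz/dt = 0: 0.00959y* = 0.409, so y* = 42.6.
From dx/dt = 0: 1.45(1 - x*/1180) = 0.00566·42.6, giving x* = 1180·(1 - 0.166) = 984.
From dy/dt = 0: 0.00254·984 - 0.293 = 0.0209z*, so z* = 2.21/0.0209 = 106.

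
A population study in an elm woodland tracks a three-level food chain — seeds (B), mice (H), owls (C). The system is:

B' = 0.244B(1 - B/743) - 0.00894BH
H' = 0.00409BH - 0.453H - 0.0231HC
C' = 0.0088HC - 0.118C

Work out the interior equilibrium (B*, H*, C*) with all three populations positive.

From dC/dt = 0: 0.0088H* = 0.118, so H* = 13.4.
From dB/dt = 0: 0.244(1 - B*/743) = 0.00894·13.4, giving B* = 743·(1 - 0.491) = 378.
From dH/dt = 0: 0.00409·378 - 0.453 = 0.0231C*, so C* = 1.09/0.0231 = 47.3.

B* ≈ 378, H* ≈ 13.4, C* ≈ 47.3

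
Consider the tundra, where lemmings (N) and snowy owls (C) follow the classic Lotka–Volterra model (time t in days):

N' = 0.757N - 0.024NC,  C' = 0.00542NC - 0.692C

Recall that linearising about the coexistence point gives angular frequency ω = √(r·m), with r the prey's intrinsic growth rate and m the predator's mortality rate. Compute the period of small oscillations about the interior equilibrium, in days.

Here r = 0.757 and m = 0.692, so r·m = 0.524.
ω = √0.524 = 0.724 per day, hence T = 2π/ω ≈ 8.68 days.

T ≈ 8.68 days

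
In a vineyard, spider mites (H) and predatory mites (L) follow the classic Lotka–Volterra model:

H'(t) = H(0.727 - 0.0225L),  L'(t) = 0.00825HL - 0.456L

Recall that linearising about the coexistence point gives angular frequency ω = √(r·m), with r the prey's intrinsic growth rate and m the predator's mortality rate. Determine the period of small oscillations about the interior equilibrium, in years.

Here r = 0.727 and m = 0.456, so r·m = 0.332.
ω = √0.332 = 0.576 per year, hence T = 2π/ω ≈ 10.9 years.

T ≈ 10.9 years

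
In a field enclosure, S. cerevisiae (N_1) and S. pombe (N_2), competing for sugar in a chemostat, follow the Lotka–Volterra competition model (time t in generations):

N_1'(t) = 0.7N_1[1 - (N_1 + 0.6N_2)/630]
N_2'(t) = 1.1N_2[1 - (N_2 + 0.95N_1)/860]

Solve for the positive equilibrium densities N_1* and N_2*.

N_1* ≈ 265, N_2* ≈ 608

Setting both brackets to zero gives the nullclines N_1 + 0.6N_2 = 630 and 0.95N_1 + N_2 = 860.
Substituting N_2 = 860 - 0.95N_1 into the first: N_1(1 - 0.6·0.95) = 630 - 0.6·860.
So N_1* = 114/0.43 = 265, and then N_2* = 860 - 0.95·265 = 608.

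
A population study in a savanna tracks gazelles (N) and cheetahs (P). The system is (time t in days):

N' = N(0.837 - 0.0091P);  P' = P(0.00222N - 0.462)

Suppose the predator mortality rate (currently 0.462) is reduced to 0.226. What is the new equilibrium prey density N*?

N* ≈ 102

At the interior fixed point, setting dP/dt = 0 with P > 0 fixes N* = (predator death rate)/(NP coefficient) — independent of the other coefficients.
With the change, N* = 0.226/0.00222 = 102; it falls from 208.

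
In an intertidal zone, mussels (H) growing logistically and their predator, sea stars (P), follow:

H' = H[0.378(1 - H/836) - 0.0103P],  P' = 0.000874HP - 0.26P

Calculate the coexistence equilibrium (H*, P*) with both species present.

H* ≈ 297, P* ≈ 23.6

From dP/dt = 0 with P > 0: 0.000874H* = 0.26, so H* = 297.
Substitute into dH/dt = 0: 0.378(1 - 297/836) = 0.0103P*.
The bracket is 0.644, giving P* = 0.243/0.0103 = 23.6.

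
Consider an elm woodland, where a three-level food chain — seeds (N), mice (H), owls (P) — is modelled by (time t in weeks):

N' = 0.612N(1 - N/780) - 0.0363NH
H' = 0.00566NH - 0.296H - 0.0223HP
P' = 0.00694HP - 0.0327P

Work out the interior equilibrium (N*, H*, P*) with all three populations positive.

N* ≈ 562, H* ≈ 4.71, P* ≈ 129

From dP/dt = 0: 0.00694H* = 0.0327, so H* = 4.71.
From dN/dt = 0: 0.612(1 - N*/780) = 0.0363·4.71, giving N* = 780·(1 - 0.279) = 562.
From dH/dt = 0: 0.00566·562 - 0.296 = 0.0223P*, so P* = 2.88/0.0223 = 129.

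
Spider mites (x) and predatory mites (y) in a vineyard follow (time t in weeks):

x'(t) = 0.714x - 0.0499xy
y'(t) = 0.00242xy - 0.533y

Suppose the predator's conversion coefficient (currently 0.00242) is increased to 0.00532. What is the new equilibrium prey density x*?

At the interior fixed point, setting dy/dt = 0 with y > 0 fixes x* = (predator death rate)/(xy coefficient) — independent of the other coefficients.
With the change, x* = 0.533/0.00532 = 100; it falls from 220.

x* ≈ 100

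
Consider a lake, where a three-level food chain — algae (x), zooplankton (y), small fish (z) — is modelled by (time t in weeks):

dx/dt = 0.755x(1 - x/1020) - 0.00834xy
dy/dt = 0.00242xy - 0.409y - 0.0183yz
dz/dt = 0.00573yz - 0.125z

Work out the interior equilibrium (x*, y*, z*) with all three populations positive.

From dz/dt = 0: 0.00573y* = 0.125, so y* = 21.8.
From dx/dt = 0: 0.755(1 - x*/1020) = 0.00834·21.8, giving x* = 1020·(1 - 0.241) = 774.
From dy/dt = 0: 0.00242·774 - 0.409 = 0.0183z*, so z* = 1.46/0.0183 = 80.

x* ≈ 774, y* ≈ 21.8, z* ≈ 80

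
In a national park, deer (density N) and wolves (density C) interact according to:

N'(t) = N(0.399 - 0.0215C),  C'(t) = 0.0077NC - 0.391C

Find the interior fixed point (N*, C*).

N* ≈ 50.8, C* ≈ 18.6

Set dC/dt = 0 with C > 0: 0.0077N - 0.391 = 0, so N* = 0.391/0.0077 = 50.8.
Set dN/dt = 0 with N > 0: 0.399 - 0.0215C = 0, so C* = 0.399/0.0215 = 18.6.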